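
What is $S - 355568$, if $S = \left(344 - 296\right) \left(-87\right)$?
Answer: $-359744$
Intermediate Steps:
$S = -4176$ ($S = 48 \left(-87\right) = -4176$)
$S - 355568 = -4176 - 355568 = -359744$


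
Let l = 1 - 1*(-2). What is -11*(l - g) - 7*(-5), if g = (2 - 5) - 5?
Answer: -86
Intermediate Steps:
l = 3 (l = 1 + 2 = 3)
g = -8 (g = -3 - 5 = -8)
-11*(l - g) - 7*(-5) = -11*(3 - 1*(-8)) - 7*(-5) = -11*(3 + 8) + 35 = -11*11 + 35 = -121 + 35 = -86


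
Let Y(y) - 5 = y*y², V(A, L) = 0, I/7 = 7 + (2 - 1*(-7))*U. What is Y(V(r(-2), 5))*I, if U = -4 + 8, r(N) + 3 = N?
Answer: 1505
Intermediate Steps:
r(N) = -3 + N
U = 4
I = 301 (I = 7*(7 + (2 - 1*(-7))*4) = 7*(7 + (2 + 7)*4) = 7*(7 + 9*4) = 7*(7 + 36) = 7*43 = 301)
Y(y) = 5 + y³ (Y(y) = 5 + y*y² = 5 + y³)
Y(V(r(-2), 5))*I = (5 + 0³)*301 = (5 + 0)*301 = 5*301 = 1505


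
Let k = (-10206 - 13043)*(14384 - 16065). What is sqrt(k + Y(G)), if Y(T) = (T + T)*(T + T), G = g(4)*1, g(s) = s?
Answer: sqrt(39081633) ≈ 6251.5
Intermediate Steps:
G = 4 (G = 4*1 = 4)
Y(T) = 4*T**2 (Y(T) = (2*T)*(2*T) = 4*T**2)
k = 39081569 (k = -23249*(-1681) = 39081569)
sqrt(k + Y(G)) = sqrt(39081569 + 4*4**2) = sqrt(39081569 + 4*16) = sqrt(39081569 + 64) = sqrt(39081633)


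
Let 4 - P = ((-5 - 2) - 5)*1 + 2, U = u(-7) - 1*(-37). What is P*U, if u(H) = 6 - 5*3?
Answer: 392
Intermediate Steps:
u(H) = -9 (u(H) = 6 - 15 = -9)
U = 28 (U = -9 - 1*(-37) = -9 + 37 = 28)
P = 14 (P = 4 - (((-5 - 2) - 5)*1 + 2) = 4 - ((-7 - 5)*1 + 2) = 4 - (-12*1 + 2) = 4 - (-12 + 2) = 4 - 1*(-10) = 4 + 10 = 14)
P*U = 14*28 = 392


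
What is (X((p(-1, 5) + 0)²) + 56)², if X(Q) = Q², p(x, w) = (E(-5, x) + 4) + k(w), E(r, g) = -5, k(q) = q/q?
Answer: 3136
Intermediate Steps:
k(q) = 1
p(x, w) = 0 (p(x, w) = (-5 + 4) + 1 = -1 + 1 = 0)
(X((p(-1, 5) + 0)²) + 56)² = (((0 + 0)²)² + 56)² = ((0²)² + 56)² = (0² + 56)² = (0 + 56)² = 56² = 3136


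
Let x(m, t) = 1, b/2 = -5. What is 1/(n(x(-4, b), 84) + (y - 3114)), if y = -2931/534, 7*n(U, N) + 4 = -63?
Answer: -1246/3898809 ≈ -0.00031958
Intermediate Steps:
b = -10 (b = 2*(-5) = -10)
n(U, N) = -67/7 (n(U, N) = -4/7 + (⅐)*(-63) = -4/7 - 9 = -67/7)
y = -977/178 (y = -2931*1/534 = -977/178 ≈ -5.4888)
1/(n(x(-4, b), 84) + (y - 3114)) = 1/(-67/7 + (-977/178 - 3114)) = 1/(-67/7 - 555269/178) = 1/(-3898809/1246) = -1246/3898809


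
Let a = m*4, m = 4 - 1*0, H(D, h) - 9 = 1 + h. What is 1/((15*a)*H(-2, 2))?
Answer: 1/2880 ≈ 0.00034722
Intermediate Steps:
H(D, h) = 10 + h (H(D, h) = 9 + (1 + h) = 10 + h)
m = 4 (m = 4 + 0 = 4)
a = 16 (a = 4*4 = 16)
1/((15*a)*H(-2, 2)) = 1/((15*16)*(10 + 2)) = 1/(240*12) = 1/2880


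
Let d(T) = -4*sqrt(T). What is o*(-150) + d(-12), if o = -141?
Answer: 21150 - 8*I*sqrt(3) ≈ 21150.0 - 13.856*I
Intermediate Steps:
o*(-150) + d(-12) = -141*(-150) - 8*I*sqrt(3) = 21150 - 8*I*sqrt(3)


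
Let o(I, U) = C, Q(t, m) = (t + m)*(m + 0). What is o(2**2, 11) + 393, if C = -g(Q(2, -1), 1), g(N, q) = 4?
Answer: 389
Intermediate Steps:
Q(t, m) = m*(m + t) (Q(t, m) = (m + t)*m = m*(m + t))
C = -4 (C = -1*4 = -4)
o(I, U) = -4
o(2**2, 11) + 393 = -4 + 393 = 389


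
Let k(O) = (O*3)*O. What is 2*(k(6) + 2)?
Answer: 220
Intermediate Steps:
k(O) = 3*O² (k(O) = (3*O)*O = 3*O²)
2*(k(6) + 2) = 2*(3*6² + 2) = 2*(3*36 + 2) = 2*(108 + 2) = 2*110 = 220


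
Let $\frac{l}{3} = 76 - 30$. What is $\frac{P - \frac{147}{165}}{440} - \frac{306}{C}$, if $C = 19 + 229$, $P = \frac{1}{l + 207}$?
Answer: $- \frac{1599358}{1294095} \approx -1.2359$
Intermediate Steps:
$l = 138$ ($l = 3 \left(76 - 30\right) = 3 \cdot 46 = 138$)
$P = \frac{1}{345}$ ($P = \frac{1}{138 + 207} = \frac{1}{345} \approx 0.0028986$)
$C = 248$
$\frac{P - \frac{147}{165}}{440} - \frac{306}{C} = \frac{\frac{1}{345} - \frac{147}{165}}{440} - \frac{306}{248} = \left(\frac{1}{345} - 147 \cdot \frac{1}{165}\right) \frac{1}{440} - \frac{153}{124} = \left(\frac{1}{345} - \frac{49}{55}\right) \frac{1}{440} - \frac{153}{124} = \left(- \frac{674}{759}\right) \frac{1}{440} - \frac{153}{124} = - \frac{337}{166980} - \frac{153}{124} = - \frac{1599358}{1294095}$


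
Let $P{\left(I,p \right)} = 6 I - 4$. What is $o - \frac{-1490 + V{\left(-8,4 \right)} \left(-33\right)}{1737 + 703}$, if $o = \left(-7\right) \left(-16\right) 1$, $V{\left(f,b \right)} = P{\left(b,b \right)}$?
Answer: $\frac{27543}{244} \approx 112.88$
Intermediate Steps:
$P{\left(I,p \right)} = -4 + 6 I$
$V{\left(f,b \right)} = -4 + 6 b$
$o = 112$ ($o = 112 \cdot 1 = 112$)
$o - \frac{-1490 + V{\left(-8,4 \right)} \left(-33\right)}{1737 + 703} = 112 - \frac{-1490 + \left(-4 + 6 \cdot 4\right) \left(-33\right)}{1737 + 703} = 112 - \frac{-1490 + \left(-4 + 24\right) \left(-33\right)}{2440} = 112 - \left(-1490 + 20 \left(-33\right)\right) \frac{1}{2440} = 112 - \left(-1490 - 660\right) \frac{1}{2440} = 112 - \left(-2150\right) \frac{1}{2440} = 112 - - \frac{215}{244} = 112 + \frac{215}{244} = \frac{27543}{244}$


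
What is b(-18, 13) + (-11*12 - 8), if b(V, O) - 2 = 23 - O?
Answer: -128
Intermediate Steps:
b(V, O) = 25 - O (b(V, O) = 2 + (23 - O) = 25 - O)
b(-18, 13) + (-11*12 - 8) = (25 - 1*13) + (-11*12 - 8) = (25 - 13) + (-132 - 8) = 12 - 140 = -128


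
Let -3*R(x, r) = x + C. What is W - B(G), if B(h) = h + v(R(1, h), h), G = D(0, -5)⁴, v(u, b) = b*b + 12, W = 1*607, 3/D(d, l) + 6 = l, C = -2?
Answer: 127542341713/214358881 ≈ 594.99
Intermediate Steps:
D(d, l) = 3/(-6 + l)
R(x, r) = ⅔ - x/3 (R(x, r) = -(x - 2)/3 = -(-2 + x)/3 = ⅔ - x/3)
W = 607
v(u, b) = 12 + b² (v(u, b) = b² + 12 = 12 + b²)
G = 81/14641 (G = (3/(-6 - 5))⁴ = (3/(-11))⁴ = (3*(-1/11))⁴ = (-3/11)⁴ = 81/14641 ≈ 0.0055324)
B(h) = 12 + h + h² (B(h) = h + (12 + h²) = 12 + h + h²)
W - B(G) = 607 - (12 + 81/14641 + (81/14641)²) = 607 - (12 + 81/14641 + 6561/214358881) = 607 - 1*2573499054/214358881 = 607 - 2573499054/214358881 = 127542341713/214358881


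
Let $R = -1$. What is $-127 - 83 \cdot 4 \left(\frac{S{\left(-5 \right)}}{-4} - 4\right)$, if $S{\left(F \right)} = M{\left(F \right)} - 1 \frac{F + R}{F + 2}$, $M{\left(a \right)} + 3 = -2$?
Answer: $620$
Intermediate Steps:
$M{\left(a \right)} = -5$ ($M{\left(a \right)} = -3 - 2 = -5$)
$S{\left(F \right)} = -5 - \frac{-1 + F}{2 + F}$ ($S{\left(F \right)} = -5 - 1 \frac{F - 1}{F + 2} = -5 - 1 \frac{-1 + F}{2 + F} = -5 - \frac{-1 + F}{2 + F}$)
$-127 - 83 \cdot 4 \left(\frac{S{\left(-5 \right)}}{-4} - 4\right) = -127 - 83 \cdot 4 \left(\frac{3 \frac{1}{2 - 5} \left(-3 - -10\right)}{-4} - 4\right) = -127 - 83 \cdot 4 \left(\frac{3 \left(-3 + 10\right)}{-3} \left(- \frac{1}{4}\right) - 4\right) = -127 - 83 \cdot 4 \left(3 \left(- \frac{1}{3}\right) 7 \left(- \frac{1}{4}\right) - 4\right) = -127 - 83 \cdot 4 \left(\left(-7\right) \left(- \frac{1}{4}\right) - 4\right) = -127 - 83 \cdot 4 \left(\frac{7}{4} - 4\right) = -127 - 83 \cdot 4 \left(- \frac{9}{4}\right) = -127 - -747 = -127 + 747 = 620$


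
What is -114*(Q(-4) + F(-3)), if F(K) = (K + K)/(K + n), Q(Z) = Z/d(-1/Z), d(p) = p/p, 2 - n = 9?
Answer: 1938/5 ≈ 387.60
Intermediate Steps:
n = -7 (n = 2 - 1*9 = 2 - 9 = -7)
d(p) = 1
Q(Z) = Z (Q(Z) = Z/1 = Z*1 = Z)
F(K) = 2*K/(-7 + K) (F(K) = (K + K)/(K - 7) = (2*K)/(-7 + K) = 2*K/(-7 + K))
-114*(Q(-4) + F(-3)) = -114*(-4 + 2*(-3)/(-7 - 3)) = -114*(-4 + 2*(-3)/(-10)) = -114*(-4 + 2*(-3)*(-1/10)) = -114*(-4 + 3/5) = -114*(-17/5) = 1938/5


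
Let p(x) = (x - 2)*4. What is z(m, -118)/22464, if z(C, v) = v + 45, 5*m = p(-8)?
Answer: -73/22464 ≈ -0.0032496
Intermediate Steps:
p(x) = -8 + 4*x (p(x) = (-2 + x)*4 = -8 + 4*x)
m = -8 (m = (-8 + 4*(-8))/5 = (-8 - 32)/5 = (1/5)*(-40) = -8)
z(C, v) = 45 + v
z(m, -118)/22464 = (45 - 118)/22464 = -73*1/22464 = -73/22464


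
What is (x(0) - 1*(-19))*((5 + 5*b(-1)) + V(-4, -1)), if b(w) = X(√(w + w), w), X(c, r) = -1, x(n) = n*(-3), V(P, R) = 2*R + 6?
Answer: 76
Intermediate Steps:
V(P, R) = 6 + 2*R
x(n) = -3*n
b(w) = -1
(x(0) - 1*(-19))*((5 + 5*b(-1)) + V(-4, -1)) = (-3*0 - 1*(-19))*((5 + 5*(-1)) + (6 + 2*(-1))) = (0 + 19)*((5 - 5) + (6 - 2)) = 19*(0 + 4) = 19*4 = 76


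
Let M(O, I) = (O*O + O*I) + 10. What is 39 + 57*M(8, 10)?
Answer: 8817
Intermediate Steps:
M(O, I) = 10 + O**2 + I*O (M(O, I) = (O**2 + I*O) + 10 = 10 + O**2 + I*O)
39 + 57*M(8, 10) = 39 + 57*(10 + 8**2 + 10*8) = 39 + 57*(10 + 64 + 80) = 39 + 57*154 = 39 + 8778 = 8817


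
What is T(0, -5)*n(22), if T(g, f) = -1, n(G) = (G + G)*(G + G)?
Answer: -1936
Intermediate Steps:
n(G) = 4*G² (n(G) = (2*G)*(2*G) = 4*G²)
T(0, -5)*n(22) = -4*22² = -4*484 = -1*1936 = -1936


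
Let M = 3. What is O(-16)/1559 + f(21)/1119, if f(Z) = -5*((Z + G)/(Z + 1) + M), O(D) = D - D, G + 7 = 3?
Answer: -415/24618 ≈ -0.016858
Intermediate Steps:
G = -4 (G = -7 + 3 = -4)
O(D) = 0
f(Z) = -15 - 5*(-4 + Z)/(1 + Z) (f(Z) = -5*((Z - 4)/(Z + 1) + 3) = -5*((-4 + Z)/(1 + Z) + 3) = -5*(3 + (-4 + Z)/(1 + Z)) = -15 - 5*(-4 + Z)/(1 + Z))
O(-16)/1559 + f(21)/1119 = 0/1559 + (5*(1 - 4*21)/(1 + 21))/1119 = 0*(1/1559) + (5*(1 - 84)/22)*(1/1119) = 0 + (5*(1/22)*(-83))*(1/1119) = 0 - 415/22*1/1119 = 0 - 415/24618 = -415/24618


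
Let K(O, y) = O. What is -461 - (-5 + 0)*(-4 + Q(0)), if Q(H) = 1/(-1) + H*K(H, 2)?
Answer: -486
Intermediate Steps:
Q(H) = -1 + H**2 (Q(H) = 1/(-1) + H*H = -1 + H**2)
-461 - (-5 + 0)*(-4 + Q(0)) = -461 - (-5 + 0)*(-4 + (-1 + 0**2)) = -461 - (-5)*(-4 + (-1 + 0)) = -461 - (-5)*(-4 - 1) = -461 - (-5)*(-5) = -461 - 1*25 = -461 - 25 = -486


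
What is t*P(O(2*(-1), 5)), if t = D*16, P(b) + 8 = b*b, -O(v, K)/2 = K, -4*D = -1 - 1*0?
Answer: 368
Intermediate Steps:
D = 1/4 (D = -(-1 - 1*0)/4 = -(-1 + 0)/4 = -1/4*(-1) = 1/4 ≈ 0.25000)
O(v, K) = -2*K
P(b) = -8 + b**2 (P(b) = -8 + b*b = -8 + b**2)
t = 4 (t = (1/4)*16 = 4)
t*P(O(2*(-1), 5)) = 4*(-8 + (-2*5)**2) = 4*(-8 + (-10)**2) = 4*(-8 + 100) = 4*92 = 368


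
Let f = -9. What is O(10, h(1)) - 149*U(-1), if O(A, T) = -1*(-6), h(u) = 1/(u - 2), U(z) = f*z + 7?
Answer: -2378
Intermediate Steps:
U(z) = 7 - 9*z (U(z) = -9*z + 7 = 7 - 9*z)
h(u) = 1/(-2 + u)
O(A, T) = 6
O(10, h(1)) - 149*U(-1) = 6 - 149*(7 - 9*(-1)) = 6 - 149*(7 + 9) = 6 - 149*16 = 6 - 2384 = -2378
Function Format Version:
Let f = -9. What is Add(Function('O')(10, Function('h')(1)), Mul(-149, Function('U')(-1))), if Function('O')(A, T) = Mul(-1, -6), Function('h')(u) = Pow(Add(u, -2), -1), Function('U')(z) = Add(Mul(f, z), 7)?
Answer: -2378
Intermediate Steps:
Function('U')(z) = Add(7, Mul(-9, z)) (Function('U')(z) = Add(Mul(-9, z), 7) = Add(7, Mul(-9, z)))
Function('h')(u) = Pow(Add(-2, u), -1)
Function('O')(A, T) = 6
Add(Function('O')(10, Function('h')(1)), Mul(-149, Function('U')(-1))) = Add(6, Mul(-149, Add(7, Mul(-9, -1)))) = Add(6, Mul(-149, Add(7, 9))) = Add(6, Mul(-149, 16)) = Add(6, -2384) = -2378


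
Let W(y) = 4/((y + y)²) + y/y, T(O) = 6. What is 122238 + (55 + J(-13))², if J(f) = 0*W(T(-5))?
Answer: 125263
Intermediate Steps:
W(y) = 1 + y⁻² (W(y) = 4/((2*y)²) + 1 = 4/((4*y²)) + 1 = 4*(1/(4*y²)) + 1 = y⁻² + 1 = 1 + y⁻²)
J(f) = 0 (J(f) = 0*(1 + 6⁻²) = 0*(1 + 1/36) = 0*(37/36) = 0)
122238 + (55 + J(-13))² = 122238 + (55 + 0)² = 122238 + 55² = 122238 + 3025 = 125263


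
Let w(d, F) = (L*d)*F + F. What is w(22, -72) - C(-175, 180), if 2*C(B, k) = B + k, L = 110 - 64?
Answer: -145877/2 ≈ -72939.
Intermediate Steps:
L = 46
C(B, k) = B/2 + k/2 (C(B, k) = (B + k)/2 = B/2 + k/2)
w(d, F) = F + 46*F*d (w(d, F) = (46*d)*F + F = 46*F*d + F = F + 46*F*d)
w(22, -72) - C(-175, 180) = -72*(1 + 46*22) - ((½)*(-175) + (½)*180) = -72*(1 + 1012) - (-175/2 + 90) = -72*1013 - 1*5/2 = -72936 - 5/2 = -145877/2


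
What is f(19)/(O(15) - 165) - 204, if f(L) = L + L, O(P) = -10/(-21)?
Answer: -705618/3455 ≈ -204.23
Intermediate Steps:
O(P) = 10/21 (O(P) = -10*(-1/21) = 10/21)
f(L) = 2*L
f(19)/(O(15) - 165) - 204 = (2*19)/(10/21 - 165) - 204 = 38/(-3455/21) - 204 = 38*(-21/3455) - 204 = -798/3455 - 204 = -705618/3455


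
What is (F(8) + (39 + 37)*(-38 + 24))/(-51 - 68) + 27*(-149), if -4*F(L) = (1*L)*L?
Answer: -477657/119 ≈ -4013.9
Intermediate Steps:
F(L) = -L**2/4 (F(L) = -1*L*L/4 = -L*L/4 = -L**2/4)
(F(8) + (39 + 37)*(-38 + 24))/(-51 - 68) + 27*(-149) = (-1/4*8**2 + (39 + 37)*(-38 + 24))/(-51 - 68) + 27*(-149) = (-1/4*64 + 76*(-14))/(-119) - 4023 = (-16 - 1064)*(-1/119) - 4023 = -1080*(-1/119) - 4023 = 1080/119 - 4023 = -477657/119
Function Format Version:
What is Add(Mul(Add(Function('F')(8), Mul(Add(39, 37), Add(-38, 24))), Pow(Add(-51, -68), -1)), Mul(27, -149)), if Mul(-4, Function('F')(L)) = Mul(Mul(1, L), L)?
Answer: Rational(-477657, 119) ≈ -4013.9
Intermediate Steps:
Function('F')(L) = Mul(Rational(-1, 4), Pow(L, 2)) (Function('F')(L) = Mul(Rational(-1, 4), Mul(Mul(1, L), L)) = Mul(Rational(-1, 4), Mul(L, L)) = Mul(Rational(-1, 4), Pow(L, 2)))
Add(Mul(Add(Function('F')(8), Mul(Add(39, 37), Add(-38, 24))), Pow(Add(-51, -68), -1)), Mul(27, -149)) = Add(Mul(Add(Mul(Rational(-1, 4), Pow(8, 2)), Mul(Add(39, 37), Add(-38, 24))), Pow(Add(-51, -68), -1)), Mul(27, -149)) = Add(Mul(Add(Mul(Rational(-1, 4), 64), Mul(76, -14)), Pow(-119, -1)), -4023) = Add(Mul(Add(-16, -1064), Rational(-1, 119)), -4023) = Add(Mul(-1080, Rational(-1, 119)), -4023) = Add(Rational(1080, 119), -4023) = Rational(-477657, 119)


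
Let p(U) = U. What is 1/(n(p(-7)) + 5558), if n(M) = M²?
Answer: 1/5607 ≈ 0.00017835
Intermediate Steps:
1/(n(p(-7)) + 5558) = 1/((-7)² + 5558) = 1/(49 + 5558) = 1/5607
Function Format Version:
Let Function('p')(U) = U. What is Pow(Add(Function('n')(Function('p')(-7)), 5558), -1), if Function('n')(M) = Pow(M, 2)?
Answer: Rational(1, 5607) ≈ 0.00017835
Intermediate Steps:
Pow(Add(Function('n')(Function('p')(-7)), 5558), -1) = Pow(Add(Pow(-7, 2), 5558), -1) = Pow(Add(49, 5558), -1) = Pow(5607, -1) = Rational(1, 5607)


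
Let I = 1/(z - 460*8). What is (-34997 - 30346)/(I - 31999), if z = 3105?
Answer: 12524075/6133142 ≈ 2.0420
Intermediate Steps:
I = -1/575 (I = 1/(3105 - 460*8) = 1/(3105 - 3680) = 1/(-575) = 1*(-1/575) = -1/575 ≈ -0.0017391)
(-34997 - 30346)/(I - 31999) = (-34997 - 30346)/(-1/575 - 31999) = -65343/(-18399426/575) = -65343*(-575/18399426) = 12524075/6133142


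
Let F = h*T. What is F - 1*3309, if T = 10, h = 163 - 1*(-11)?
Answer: -1569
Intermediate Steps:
h = 174 (h = 163 + 11 = 174)
F = 1740 (F = 174*10 = 1740)
F - 1*3309 = 1740 - 1*3309 = 1740 - 3309 = -1569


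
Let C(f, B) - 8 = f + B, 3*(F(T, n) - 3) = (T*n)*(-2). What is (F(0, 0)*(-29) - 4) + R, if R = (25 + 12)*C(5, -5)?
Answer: 205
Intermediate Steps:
F(T, n) = 3 - 2*T*n/3 (F(T, n) = 3 + ((T*n)*(-2))/3 = 3 + (-2*T*n)/3 = 3 - 2*T*n/3)
C(f, B) = 8 + B + f (C(f, B) = 8 + (f + B) = 8 + (B + f) = 8 + B + f)
R = 296 (R = (25 + 12)*(8 - 5 + 5) = 37*8 = 296)
(F(0, 0)*(-29) - 4) + R = ((3 - 2/3*0*0)*(-29) - 4) + 296 = ((3 + 0)*(-29) - 4) + 296 = (3*(-29) - 4) + 296 = (-87 - 4) + 296 = -91 + 296 = 205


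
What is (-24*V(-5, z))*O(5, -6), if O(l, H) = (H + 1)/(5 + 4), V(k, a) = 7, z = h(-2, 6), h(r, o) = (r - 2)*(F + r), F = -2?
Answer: 280/3 ≈ 93.333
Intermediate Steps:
h(r, o) = (-2 + r)² (h(r, o) = (r - 2)*(-2 + r) = (-2 + r)*(-2 + r) = (-2 + r)²)
z = 16 (z = 4 + (-2)² - 4*(-2) = 4 + 4 + 8 = 16)
O(l, H) = ⅑ + H/9 (O(l, H) = (1 + H)/9 = (1 + H)*(⅑) = ⅑ + H/9)
(-24*V(-5, z))*O(5, -6) = (-24*7)*(⅑ + (⅑)*(-6)) = -168*(⅑ - ⅔) = -168*(-5/9) = 280/3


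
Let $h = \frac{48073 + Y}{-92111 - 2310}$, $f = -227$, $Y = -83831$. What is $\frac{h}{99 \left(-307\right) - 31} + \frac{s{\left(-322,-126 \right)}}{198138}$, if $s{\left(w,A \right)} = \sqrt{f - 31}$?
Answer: $- \frac{17879}{1436332252} + \frac{i \sqrt{258}}{198138} \approx -1.2448 \cdot 10^{-5} + 8.1067 \cdot 10^{-5} i$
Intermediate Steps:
$s{\left(w,A \right)} = i \sqrt{258}$ ($s{\left(w,A \right)} = \sqrt{-227 - 31} = \sqrt{-258} = i \sqrt{258}$)
$h = \frac{35758}{94421}$ ($h = \frac{48073 - 83831}{-92111 - 2310} = - \frac{35758}{-94421} = \left(-35758\right) \left(- \frac{1}{94421}\right) = \frac{35758}{94421} \approx 0.37871$)
$\frac{h}{99 \left(-307\right) - 31} + \frac{s{\left(-322,-126 \right)}}{198138} = \frac{35758}{94421 \left(99 \left(-307\right) - 31\right)} + \frac{i \sqrt{258}}{198138} = \frac{35758}{94421 \left(-30393 - 31\right)} + i \sqrt{258} \cdot \frac{1}{198138} = \frac{35758}{94421 \left(-30424\right)} + \frac{i \sqrt{258}}{198138} = \frac{35758}{94421} \left(- \frac{1}{30424}\right) + \frac{i \sqrt{258}}{198138} = - \frac{17879}{1436332252} + \frac{i \sqrt{258}}{198138}$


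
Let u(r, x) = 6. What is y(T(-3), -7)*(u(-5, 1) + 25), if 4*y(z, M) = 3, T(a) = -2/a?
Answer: 93/4 ≈ 23.250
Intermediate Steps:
y(z, M) = ¾ (y(z, M) = (¼)*3 = ¾)
y(T(-3), -7)*(u(-5, 1) + 25) = 3*(6 + 25)/4 = (¾)*31 = 93/4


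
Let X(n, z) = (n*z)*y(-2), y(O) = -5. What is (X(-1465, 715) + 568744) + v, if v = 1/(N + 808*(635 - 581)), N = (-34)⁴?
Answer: 8012258424193/1379968 ≈ 5.8061e+6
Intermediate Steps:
N = 1336336
X(n, z) = -5*n*z (X(n, z) = (n*z)*(-5) = -5*n*z)
v = 1/1379968 (v = 1/(1336336 + 808*(635 - 581)) = 1/(1336336 + 808*54) = 1/(1336336 + 43632) = 1/1379968 ≈ 7.2465e-7)
(X(-1465, 715) + 568744) + v = (-5*(-1465)*715 + 568744) + 1/1379968 = (5237375 + 568744) + 1/1379968 = 5806119 + 1/1379968 = 8012258424193/1379968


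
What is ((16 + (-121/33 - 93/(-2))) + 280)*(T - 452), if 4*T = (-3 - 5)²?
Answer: -443194/3 ≈ -1.4773e+5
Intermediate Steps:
T = 16 (T = (-3 - 5)²/4 = (¼)*(-8)² = (¼)*64 = 16)
((16 + (-121/33 - 93/(-2))) + 280)*(T - 452) = ((16 + (-121/33 - 93/(-2))) + 280)*(16 - 452) = ((16 + (-121*1/33 - 93*(-½))) + 280)*(-436) = ((16 + (-11/3 + 93/2)) + 280)*(-436) = ((16 + 257/6) + 280)*(-436) = (353/6 + 280)*(-436) = (2033/6)*(-436) = -443194/3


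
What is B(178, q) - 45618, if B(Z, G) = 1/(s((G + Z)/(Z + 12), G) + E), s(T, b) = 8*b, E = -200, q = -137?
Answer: -59120929/1296 ≈ -45618.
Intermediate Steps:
B(Z, G) = 1/(-200 + 8*G) (B(Z, G) = 1/(8*G - 200) = 1/(-200 + 8*G))
B(178, q) - 45618 = 1/(8*(-25 - 137)) - 45618 = (⅛)/(-162) - 45618 = (⅛)*(-1/162) - 45618 = -1/1296 - 45618 = -59120929/1296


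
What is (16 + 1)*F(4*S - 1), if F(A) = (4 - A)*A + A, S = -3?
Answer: -3978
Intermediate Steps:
F(A) = A + A*(4 - A) (F(A) = A*(4 - A) + A = A + A*(4 - A))
(16 + 1)*F(4*S - 1) = (16 + 1)*((4*(-3) - 1)*(5 - (4*(-3) - 1))) = 17*((-12 - 1)*(5 - (-12 - 1))) = 17*(-13*(5 - 1*(-13))) = 17*(-13*(5 + 13)) = 17*(-13*18) = 17*(-234) = -3978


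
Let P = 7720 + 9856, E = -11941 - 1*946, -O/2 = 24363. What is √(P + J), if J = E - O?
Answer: 3*√5935 ≈ 231.12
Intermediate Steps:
O = -48726 (O = -2*24363 = -48726)
E = -12887 (E = -11941 - 946 = -12887)
J = 35839 (J = -12887 - 1*(-48726) = -12887 + 48726 = 35839)
P = 17576
√(P + J) = √(17576 + 35839) = √53415 = 3*√5935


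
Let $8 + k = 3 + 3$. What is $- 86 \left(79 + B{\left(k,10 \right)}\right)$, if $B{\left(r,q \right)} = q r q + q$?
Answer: $9546$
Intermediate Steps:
$k = -2$ ($k = -8 + \left(3 + 3\right) = -8 + 6 = -2$)
$B{\left(r,q \right)} = q + r q^{2}$ ($B{\left(r,q \right)} = r q^{2} + q = q + r q^{2}$)
$- 86 \left(79 + B{\left(k,10 \right)}\right) = - 86 \left(79 + 10 \left(1 + 10 \left(-2\right)\right)\right) = - 86 \left(79 + 10 \left(1 - 20\right)\right) = - 86 \left(79 + 10 \left(-19\right)\right) = - 86 \left(79 - 190\right) = \left(-86\right) \left(-111\right) = 9546$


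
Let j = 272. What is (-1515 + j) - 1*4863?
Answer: -6106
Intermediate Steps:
(-1515 + j) - 1*4863 = (-1515 + 272) - 1*4863 = -1243 - 4863 = -6106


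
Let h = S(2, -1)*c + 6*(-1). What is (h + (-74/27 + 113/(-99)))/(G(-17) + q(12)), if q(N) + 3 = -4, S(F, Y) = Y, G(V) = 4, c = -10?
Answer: -35/891 ≈ -0.039282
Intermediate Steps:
q(N) = -7 (q(N) = -3 - 4 = -7)
h = 4 (h = -1*(-10) + 6*(-1) = 10 - 6 = 4)
(h + (-74/27 + 113/(-99)))/(G(-17) + q(12)) = (4 + (-74/27 + 113/(-99)))/(4 - 7) = (4 + (-74*1/27 + 113*(-1/99)))/(-3) = (4 + (-74/27 - 113/99))*(-⅓) = (4 - 1153/297)*(-⅓) = (35/297)*(-⅓) = -35/891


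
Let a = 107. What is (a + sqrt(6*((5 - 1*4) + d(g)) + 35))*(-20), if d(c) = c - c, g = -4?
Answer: -2140 - 20*sqrt(41) ≈ -2268.1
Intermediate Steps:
d(c) = 0
(a + sqrt(6*((5 - 1*4) + d(g)) + 35))*(-20) = (107 + sqrt(6*((5 - 1*4) + 0) + 35))*(-20) = (107 + sqrt(6*((5 - 4) + 0) + 35))*(-20) = (107 + sqrt(6*(1 + 0) + 35))*(-20) = (107 + sqrt(6*1 + 35))*(-20) = (107 + sqrt(6 + 35))*(-20) = (107 + sqrt(41))*(-20) = -2140 - 20*sqrt(41)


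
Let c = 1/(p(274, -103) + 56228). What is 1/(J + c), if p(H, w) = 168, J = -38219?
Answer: -56396/2155398723 ≈ -2.6165e-5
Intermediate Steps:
c = 1/56396 (c = 1/(168 + 56228) = 1/56396 ≈ 1.7732e-5)
1/(J + c) = 1/(-38219 + 1/56396) = 1/(-2155398723/56396) = -56396/2155398723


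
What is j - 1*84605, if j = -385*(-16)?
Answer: -78445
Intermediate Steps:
j = 6160
j - 1*84605 = 6160 - 1*84605 = 6160 - 84605 = -78445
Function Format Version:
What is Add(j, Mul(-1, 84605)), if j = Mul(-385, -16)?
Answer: -78445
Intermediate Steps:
j = 6160
Add(j, Mul(-1, 84605)) = Add(6160, Mul(-1, 84605)) = Add(6160, -84605) = -78445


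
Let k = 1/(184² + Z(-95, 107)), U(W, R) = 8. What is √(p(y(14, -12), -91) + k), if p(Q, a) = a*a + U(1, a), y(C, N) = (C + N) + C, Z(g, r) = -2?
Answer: √9499967530178/33854 ≈ 91.044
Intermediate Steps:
y(C, N) = N + 2*C
p(Q, a) = 8 + a² (p(Q, a) = a*a + 8 = a² + 8 = 8 + a²)
k = 1/33854 (k = 1/(184² - 2) = 1/(33856 - 2) = 1/33854 ≈ 2.9539e-5)
√(p(y(14, -12), -91) + k) = √((8 + (-91)²) + 1/33854) = √((8 + 8281) + 1/33854) = √(8289 + 1/33854) = √(280615807/33854) = √9499967530178/33854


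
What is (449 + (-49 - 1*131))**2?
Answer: 72361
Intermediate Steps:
(449 + (-49 - 1*131))**2 = (449 + (-49 - 131))**2 = (449 - 180)**2 = 269**2 = 72361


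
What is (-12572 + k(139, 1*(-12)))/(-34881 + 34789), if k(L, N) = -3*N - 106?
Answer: 6321/46 ≈ 137.41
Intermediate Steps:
k(L, N) = -106 - 3*N
(-12572 + k(139, 1*(-12)))/(-34881 + 34789) = (-12572 + (-106 - 3*(-12)))/(-34881 + 34789) = (-12572 + (-106 - 3*(-12)))/(-92) = (-12572 + (-106 + 36))*(-1/92) = (-12572 - 70)*(-1/92) = -12642*(-1/92) = 6321/46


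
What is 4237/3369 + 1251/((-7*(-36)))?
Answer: 586927/94332 ≈ 6.2219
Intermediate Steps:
4237/3369 + 1251/((-7*(-36))) = 4237*(1/3369) + 1251/252 = 4237/3369 + 1251*(1/252) = 4237/3369 + 139/28 = 586927/94332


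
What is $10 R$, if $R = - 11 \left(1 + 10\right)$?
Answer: $-1210$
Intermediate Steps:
$R = -121$ ($R = \left(-11\right) 11 = -121$)
$10 R = 10 \left(-121\right) = -1210$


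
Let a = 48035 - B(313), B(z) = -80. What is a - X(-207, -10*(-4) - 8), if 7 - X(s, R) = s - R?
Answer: 47869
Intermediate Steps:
a = 48115 (a = 48035 - 1*(-80) = 48035 + 80 = 48115)
X(s, R) = 7 + R - s (X(s, R) = 7 - (s - R) = 7 + (R - s) = 7 + R - s)
a - X(-207, -10*(-4) - 8) = 48115 - (7 + (-10*(-4) - 8) - 1*(-207)) = 48115 - (7 + (40 - 8) + 207) = 48115 - (7 + 32 + 207) = 48115 - 1*246 = 48115 - 246 = 47869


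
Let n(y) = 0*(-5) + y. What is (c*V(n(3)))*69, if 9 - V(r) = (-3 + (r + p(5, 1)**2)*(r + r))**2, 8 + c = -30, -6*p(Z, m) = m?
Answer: 3477209/6 ≈ 5.7954e+5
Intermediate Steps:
p(Z, m) = -m/6
n(y) = y (n(y) = 0 + y = y)
c = -38 (c = -8 - 30 = -38)
V(r) = 9 - (-3 + 2*r*(1/36 + r))**2 (V(r) = 9 - (-3 + (r + (-1/6*1)**2)*(r + r))**2 = 9 - (-3 + (r + (-1/6)**2)*(2*r))**2 = 9 - (-3 + (r + 1/36)*(2*r))**2 = 9 - (-3 + (1/36 + r)*(2*r))**2 = 9 - (-3 + 2*r*(1/36 + r))**2)
(c*V(n(3)))*69 = -38*(9 - (-54 + 3 + 36*3**2)**2/324)*69 = -38*(9 - (-54 + 3 + 36*9)**2/324)*69 = -38*(9 - (-54 + 3 + 324)**2/324)*69 = -38*(9 - 1/324*273**2)*69 = -38*(9 - 1/324*74529)*69 = -38*(9 - 8281/36)*69 = -38*(-7957/36)*69 = (151183/18)*69 = 3477209/6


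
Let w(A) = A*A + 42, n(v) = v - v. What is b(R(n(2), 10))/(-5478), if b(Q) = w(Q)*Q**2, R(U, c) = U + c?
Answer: -7100/2739 ≈ -2.5922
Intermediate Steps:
n(v) = 0
w(A) = 42 + A**2 (w(A) = A**2 + 42 = 42 + A**2)
b(Q) = Q**2*(42 + Q**2) (b(Q) = (42 + Q**2)*Q**2 = Q**2*(42 + Q**2))
b(R(n(2), 10))/(-5478) = ((0 + 10)**2*(42 + (0 + 10)**2))/(-5478) = (10**2*(42 + 10**2))*(-1/5478) = (100*(42 + 100))*(-1/5478) = (100*142)*(-1/5478) = 14200*(-1/5478) = -7100/2739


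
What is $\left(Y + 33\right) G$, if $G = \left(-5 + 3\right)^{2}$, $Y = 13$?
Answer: $184$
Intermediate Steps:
$G = 4$ ($G = \left(-2\right)^{2} = 4$)
$\left(Y + 33\right) G = \left(13 + 33\right) 4 = 46 \cdot 4 = 184$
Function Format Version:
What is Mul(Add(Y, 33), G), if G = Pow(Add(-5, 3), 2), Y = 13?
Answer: 184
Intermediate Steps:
G = 4 (G = Pow(-2, 2) = 4)
Mul(Add(Y, 33), G) = Mul(Add(13, 33), 4) = Mul(46, 4) = 184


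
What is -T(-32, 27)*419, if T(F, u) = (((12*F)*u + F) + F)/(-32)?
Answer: -136594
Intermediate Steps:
T(F, u) = -F/16 - 3*F*u/8 (T(F, u) = ((12*F*u + F) + F)*(-1/32) = ((F + 12*F*u) + F)*(-1/32) = (2*F + 12*F*u)*(-1/32) = -F/16 - 3*F*u/8)
-T(-32, 27)*419 = -(-1)*(-32)*(1 + 6*27)/16*419 = -(-1)*(-32)*(1 + 162)/16*419 = -(-1)*(-32)*163/16*419 = -1*326*419 = -326*419 = -136594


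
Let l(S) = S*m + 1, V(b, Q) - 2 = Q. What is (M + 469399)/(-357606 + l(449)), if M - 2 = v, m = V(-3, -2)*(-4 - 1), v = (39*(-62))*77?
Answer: -56643/71521 ≈ -0.79198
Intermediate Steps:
V(b, Q) = 2 + Q
v = -186186 (v = -2418*77 = -186186)
m = 0 (m = (2 - 2)*(-4 - 1) = 0*(-5) = 0)
M = -186184 (M = 2 - 186186 = -186184)
l(S) = 1 (l(S) = S*0 + 1 = 0 + 1 = 1)
(M + 469399)/(-357606 + l(449)) = (-186184 + 469399)/(-357606 + 1) = 283215/(-357605) = 283215*(-1/357605) = -56643/71521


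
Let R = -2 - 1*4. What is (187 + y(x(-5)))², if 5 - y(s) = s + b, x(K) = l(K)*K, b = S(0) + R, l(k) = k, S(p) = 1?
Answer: 29584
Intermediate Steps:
R = -6 (R = -2 - 4 = -6)
b = -5 (b = 1 - 6 = -5)
x(K) = K² (x(K) = K*K = K²)
y(s) = 10 - s (y(s) = 5 - (s - 5) = 5 - (-5 + s) = 5 + (5 - s) = 10 - s)
(187 + y(x(-5)))² = (187 + (10 - 1*(-5)²))² = (187 + (10 - 1*25))² = (187 + (10 - 25))² = (187 - 15)² = 172² = 29584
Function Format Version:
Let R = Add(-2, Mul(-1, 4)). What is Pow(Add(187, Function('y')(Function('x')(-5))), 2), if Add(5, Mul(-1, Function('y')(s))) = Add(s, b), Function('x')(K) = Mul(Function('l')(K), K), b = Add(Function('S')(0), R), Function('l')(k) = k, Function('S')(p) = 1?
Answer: 29584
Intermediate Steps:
R = -6 (R = Add(-2, -4) = -6)
b = -5 (b = Add(1, -6) = -5)
Function('x')(K) = Pow(K, 2) (Function('x')(K) = Mul(K, K) = Pow(K, 2))
Function('y')(s) = Add(10, Mul(-1, s)) (Function('y')(s) = Add(5, Mul(-1, Add(s, -5))) = Add(5, Mul(-1, Add(-5, s))) = Add(5, Add(5, Mul(-1, s))) = Add(10, Mul(-1, s)))
Pow(Add(187, Function('y')(Function('x')(-5))), 2) = Pow(Add(187, Add(10, Mul(-1, Pow(-5, 2)))), 2) = Pow(Add(187, Add(10, Mul(-1, 25))), 2) = Pow(Add(187, Add(10, -25)), 2) = Pow(Add(187, -15), 2) = Pow(172, 2) = 29584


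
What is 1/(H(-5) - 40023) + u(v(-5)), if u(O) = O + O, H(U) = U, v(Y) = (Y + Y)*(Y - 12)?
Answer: 13609519/40028 ≈ 340.00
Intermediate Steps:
v(Y) = 2*Y*(-12 + Y) (v(Y) = (2*Y)*(-12 + Y) = 2*Y*(-12 + Y))
u(O) = 2*O
1/(H(-5) - 40023) + u(v(-5)) = 1/(-5 - 40023) + 2*(2*(-5)*(-12 - 5)) = 1/(-40028) + 2*(2*(-5)*(-17)) = -1/40028 + 2*170 = -1/40028 + 340 = 13609519/40028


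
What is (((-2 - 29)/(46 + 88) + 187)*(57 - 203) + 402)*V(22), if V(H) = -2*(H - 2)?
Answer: 72001480/67 ≈ 1.0746e+6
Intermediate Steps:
V(H) = 4 - 2*H (V(H) = -2*(-2 + H) = 4 - 2*H)
(((-2 - 29)/(46 + 88) + 187)*(57 - 203) + 402)*V(22) = (((-2 - 29)/(46 + 88) + 187)*(57 - 203) + 402)*(4 - 2*22) = ((-31/134 + 187)*(-146) + 402)*(4 - 44) = ((-31*1/134 + 187)*(-146) + 402)*(-40) = ((-31/134 + 187)*(-146) + 402)*(-40) = ((25027/134)*(-146) + 402)*(-40) = (-1826971/67 + 402)*(-40) = -1800037/67*(-40) = 72001480/67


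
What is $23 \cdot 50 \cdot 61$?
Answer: $70150$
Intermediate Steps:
$23 \cdot 50 \cdot 61 = 1150 \cdot 61 = 70150$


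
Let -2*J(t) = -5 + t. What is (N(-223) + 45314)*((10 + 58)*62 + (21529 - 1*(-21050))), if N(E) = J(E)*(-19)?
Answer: 2019110660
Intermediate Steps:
J(t) = 5/2 - t/2 (J(t) = -(-5 + t)/2 = 5/2 - t/2)
N(E) = -95/2 + 19*E/2 (N(E) = (5/2 - E/2)*(-19) = -95/2 + 19*E/2)
(N(-223) + 45314)*((10 + 58)*62 + (21529 - 1*(-21050))) = ((-95/2 + (19/2)*(-223)) + 45314)*((10 + 58)*62 + (21529 - 1*(-21050))) = ((-95/2 - 4237/2) + 45314)*(68*62 + (21529 + 21050)) = (-2166 + 45314)*(4216 + 42579) = 43148*46795 = 2019110660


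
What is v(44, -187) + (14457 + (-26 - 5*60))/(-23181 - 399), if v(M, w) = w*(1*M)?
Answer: -194030371/23580 ≈ -8228.6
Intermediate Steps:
v(M, w) = M*w (v(M, w) = w*M = M*w)
v(44, -187) + (14457 + (-26 - 5*60))/(-23181 - 399) = 44*(-187) + (14457 + (-26 - 5*60))/(-23181 - 399) = -8228 + (14457 + (-26 - 300))/(-23580) = -8228 + (14457 - 326)*(-1/23580) = -8228 + 14131*(-1/23580) = -8228 - 14131/23580 = -194030371/23580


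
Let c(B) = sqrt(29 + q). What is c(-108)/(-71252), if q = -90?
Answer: -I*sqrt(61)/71252 ≈ -0.00010961*I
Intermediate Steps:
c(B) = I*sqrt(61) (c(B) = sqrt(29 - 90) = sqrt(-61) = I*sqrt(61))
c(-108)/(-71252) = (I*sqrt(61))/(-71252) = (I*sqrt(61))*(-1/71252) = -I*sqrt(61)/71252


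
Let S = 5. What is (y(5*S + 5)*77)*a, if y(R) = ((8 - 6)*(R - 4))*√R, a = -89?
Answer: -356356*√30 ≈ -1.9518e+6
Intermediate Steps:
y(R) = √R*(-8 + 2*R) (y(R) = (2*(-4 + R))*√R = (-8 + 2*R)*√R = √R*(-8 + 2*R))
(y(5*S + 5)*77)*a = ((2*√(5*5 + 5)*(-4 + (5*5 + 5)))*77)*(-89) = ((2*√(25 + 5)*(-4 + (25 + 5)))*77)*(-89) = ((2*√30*(-4 + 30))*77)*(-89) = ((2*√30*26)*77)*(-89) = ((52*√30)*77)*(-89) = (4004*√30)*(-89) = -356356*√30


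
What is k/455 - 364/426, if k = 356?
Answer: -6982/96915 ≈ -0.072042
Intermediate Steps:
k/455 - 364/426 = 356/455 - 364/426 = 356*(1/455) - 364*1/426 = 356/455 - 182/213 = -6982/96915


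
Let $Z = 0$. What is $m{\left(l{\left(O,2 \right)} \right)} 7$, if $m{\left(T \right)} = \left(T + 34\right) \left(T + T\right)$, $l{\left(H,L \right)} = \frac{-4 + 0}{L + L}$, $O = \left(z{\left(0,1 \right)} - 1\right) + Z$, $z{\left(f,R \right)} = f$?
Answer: $-462$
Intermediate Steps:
$O = -1$ ($O = \left(0 - 1\right) + 0 = -1 + 0 = -1$)
$l{\left(H,L \right)} = - \frac{2}{L}$ ($l{\left(H,L \right)} = - \frac{4}{2 L} = - 4 \frac{1}{2 L} = - \frac{2}{L}$)
$m{\left(T \right)} = 2 T \left(34 + T\right)$ ($m{\left(T \right)} = \left(34 + T\right) 2 T = 2 T \left(34 + T\right)$)
$m{\left(l{\left(O,2 \right)} \right)} 7 = 2 \left(- \frac{2}{2}\right) \left(34 - \frac{2}{2}\right) 7 = 2 \left(\left(-2\right) \frac{1}{2}\right) \left(34 - 1\right) 7 = 2 \left(-1\right) \left(34 - 1\right) 7 = 2 \left(-1\right) 33 \cdot 7 = \left(-66\right) 7 = -462$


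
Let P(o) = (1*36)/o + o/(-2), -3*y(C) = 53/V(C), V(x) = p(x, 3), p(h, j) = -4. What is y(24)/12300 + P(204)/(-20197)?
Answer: 273693097/50678312400 ≈ 0.0054006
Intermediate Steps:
V(x) = -4
y(C) = 53/12 (y(C) = -53/(3*(-4)) = -53*(-1)/(3*4) = -1/3*(-53/4) = 53/12)
P(o) = 36/o - o/2 (P(o) = 36/o + o*(-1/2) = 36/o - o/2)
y(24)/12300 + P(204)/(-20197) = (53/12)/12300 + (36/204 - 1/2*204)/(-20197) = (53/12)*(1/12300) + (36*(1/204) - 102)*(-1/20197) = 53/147600 + (3/17 - 102)*(-1/20197) = 53/147600 - 1731/17*(-1/20197) = 53/147600 + 1731/343349 = 273693097/50678312400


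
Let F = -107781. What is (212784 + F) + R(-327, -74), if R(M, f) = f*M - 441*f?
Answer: 161835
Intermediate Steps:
R(M, f) = -441*f + M*f (R(M, f) = M*f - 441*f = -441*f + M*f)
(212784 + F) + R(-327, -74) = (212784 - 107781) - 74*(-441 - 327) = 105003 - 74*(-768) = 105003 + 56832 = 161835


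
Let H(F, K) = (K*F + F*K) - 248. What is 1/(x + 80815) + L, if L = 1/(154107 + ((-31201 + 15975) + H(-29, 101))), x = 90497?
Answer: 304087/22745950800 ≈ 1.3369e-5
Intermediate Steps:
H(F, K) = -248 + 2*F*K (H(F, K) = (F*K + F*K) - 248 = 2*F*K - 248 = -248 + 2*F*K)
L = 1/132775 (L = 1/(154107 + ((-31201 + 15975) + (-248 + 2*(-29)*101))) = 1/(154107 + (-15226 + (-248 - 5858))) = 1/(154107 + (-15226 - 6106)) = 1/(154107 - 21332) = 1/132775 ≈ 7.5315e-6)
1/(x + 80815) + L = 1/(90497 + 80815) + 1/132775 = 1/171312 + 1/132775 = 304087/22745950800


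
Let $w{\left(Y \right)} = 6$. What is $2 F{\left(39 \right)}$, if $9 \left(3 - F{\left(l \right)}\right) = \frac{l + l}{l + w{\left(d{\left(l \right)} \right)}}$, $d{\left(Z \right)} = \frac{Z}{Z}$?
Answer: $\frac{758}{135} \approx 5.6148$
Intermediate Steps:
$d{\left(Z \right)} = 1$
$F{\left(l \right)} = 3 - \frac{2 l}{9 \left(6 + l\right)}$ ($F{\left(l \right)} = 3 - \frac{\left(l + l\right) \frac{1}{l + 6}}{9} = 3 - \frac{2 l \frac{1}{6 + l}}{9} = 3 - \frac{2 l}{9 \left(6 + l\right)}$)
$2 F{\left(39 \right)} = 2 \frac{162 + 25 \cdot 39}{9 \left(6 + 39\right)} = 2 \frac{162 + 975}{9 \cdot 45} = 2 \cdot \frac{1}{9} \cdot \frac{1}{45} \cdot 1137 = 2 \cdot \frac{379}{135} = \frac{758}{135}$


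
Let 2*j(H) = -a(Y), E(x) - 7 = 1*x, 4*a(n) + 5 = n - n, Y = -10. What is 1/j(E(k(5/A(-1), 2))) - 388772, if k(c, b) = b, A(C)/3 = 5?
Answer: -1943852/5 ≈ -3.8877e+5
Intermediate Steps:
A(C) = 15 (A(C) = 3*5 = 15)
a(n) = -5/4 (a(n) = -5/4 + (n - n)/4 = -5/4 + (¼)*0 = -5/4 + 0 = -5/4)
E(x) = 7 + x (E(x) = 7 + 1*x = 7 + x)
j(H) = 5/8 (j(H) = (-1*(-5/4))/2 = (½)*(5/4) = 5/8)
1/j(E(k(5/A(-1), 2))) - 388772 = 1/(5/8) - 388772 = 8/5 - 388772 = -1943852/5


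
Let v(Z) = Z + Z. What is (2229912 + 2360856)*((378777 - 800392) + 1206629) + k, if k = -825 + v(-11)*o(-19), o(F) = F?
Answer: 3603817150345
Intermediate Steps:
v(Z) = 2*Z
k = -407 (k = -825 + (2*(-11))*(-19) = -825 - 22*(-19) = -825 + 418 = -407)
(2229912 + 2360856)*((378777 - 800392) + 1206629) + k = (2229912 + 2360856)*((378777 - 800392) + 1206629) - 407 = 4590768*(-421615 + 1206629) - 407 = 4590768*785014 - 407 = 3603817150752 - 407 = 3603817150345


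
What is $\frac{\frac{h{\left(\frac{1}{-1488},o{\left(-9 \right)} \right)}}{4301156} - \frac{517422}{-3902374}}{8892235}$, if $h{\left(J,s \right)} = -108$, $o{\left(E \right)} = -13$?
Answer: $\frac{55627282086}{3731341720473819221} \approx 1.4908 \cdot 10^{-8}$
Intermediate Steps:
$\frac{\frac{h{\left(\frac{1}{-1488},o{\left(-9 \right)} \right)}}{4301156} - \frac{517422}{-3902374}}{8892235} = \frac{- \frac{108}{4301156} - \frac{517422}{-3902374}}{8892235} = \left(\left(-108\right) \frac{1}{4301156} - - \frac{258711}{1951187}\right) \frac{1}{8892235} = \left(- \frac{27}{1075289} + \frac{258711}{1951187}\right) \frac{1}{8892235} = \frac{278136410430}{2098089918043} \cdot \frac{1}{8892235} = \frac{55627282086}{3731341720473819221}$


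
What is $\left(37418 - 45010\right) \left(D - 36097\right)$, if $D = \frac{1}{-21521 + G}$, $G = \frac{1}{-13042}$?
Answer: $\frac{76919057538397256}{280676883} \approx 2.7405 \cdot 10^{8}$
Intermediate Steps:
$G = - \frac{1}{13042} \approx -7.6675 \cdot 10^{-5}$
$D = - \frac{13042}{280676883}$ ($D = \frac{1}{-21521 - \frac{1}{13042}} = \frac{1}{- \frac{280676883}{13042}} = - \frac{13042}{280676883} \approx -4.6466 \cdot 10^{-5}$)
$\left(37418 - 45010\right) \left(D - 36097\right) = \left(37418 - 45010\right) \left(- \frac{13042}{280676883} - 36097\right) = \left(-7592\right) \left(- \frac{10131593458693}{280676883}\right) = \frac{76919057538397256}{280676883}$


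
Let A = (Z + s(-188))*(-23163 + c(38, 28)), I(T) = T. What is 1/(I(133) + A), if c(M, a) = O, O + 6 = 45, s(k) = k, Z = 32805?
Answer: -1/754235375 ≈ -1.3258e-9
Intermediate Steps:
O = 39 (O = -6 + 45 = 39)
c(M, a) = 39
A = -754235508 (A = (32805 - 188)*(-23163 + 39) = 32617*(-23124) = -754235508)
1/(I(133) + A) = 1/(133 - 754235508) = 1/(-754235375) = -1/754235375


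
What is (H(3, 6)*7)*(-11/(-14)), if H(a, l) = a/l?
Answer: 11/4 ≈ 2.7500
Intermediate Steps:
(H(3, 6)*7)*(-11/(-14)) = ((3/6)*7)*(-11/(-14)) = ((3*(1/6))*7)*(-11*(-1/14)) = ((1/2)*7)*(11/14) = (7/2)*(11/14) = 11/4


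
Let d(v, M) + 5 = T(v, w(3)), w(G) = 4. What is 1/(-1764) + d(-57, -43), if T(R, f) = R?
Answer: -109369/1764 ≈ -62.001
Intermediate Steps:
d(v, M) = -5 + v
1/(-1764) + d(-57, -43) = 1/(-1764) + (-5 - 57) = -1/1764 - 62 = -109369/1764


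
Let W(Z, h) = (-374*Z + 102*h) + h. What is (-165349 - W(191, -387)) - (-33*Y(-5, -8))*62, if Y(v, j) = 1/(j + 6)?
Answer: -55077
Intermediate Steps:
W(Z, h) = -374*Z + 103*h
Y(v, j) = 1/(6 + j)
(-165349 - W(191, -387)) - (-33*Y(-5, -8))*62 = (-165349 - (-374*191 + 103*(-387))) - (-33/(6 - 8))*62 = (-165349 - (-71434 - 39861)) - (-33/(-2))*62 = (-165349 - 1*(-111295)) - (-33*(-1/2))*62 = (-165349 + 111295) - 33*62/2 = -54054 - 1*1023 = -54054 - 1023 = -55077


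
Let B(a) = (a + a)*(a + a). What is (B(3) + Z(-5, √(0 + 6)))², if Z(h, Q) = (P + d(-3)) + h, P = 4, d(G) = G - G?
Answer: 1225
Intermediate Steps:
d(G) = 0
B(a) = 4*a² (B(a) = (2*a)*(2*a) = 4*a²)
Z(h, Q) = 4 + h (Z(h, Q) = (4 + 0) + h = 4 + h)
(B(3) + Z(-5, √(0 + 6)))² = (4*3² + (4 - 5))² = (4*9 - 1)² = (36 - 1)² = 35² = 1225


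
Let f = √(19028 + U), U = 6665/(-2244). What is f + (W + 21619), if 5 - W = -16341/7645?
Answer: 165331821/7645 + √23950305687/1122 ≈ 21764.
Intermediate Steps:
U = -6665/2244 (U = 6665*(-1/2244) = -6665/2244 ≈ -2.9701)
f = √23950305687/1122 (f = √(19028 - 6665/2244) = √(42692167/2244) = √23950305687/1122 ≈ 137.93)
W = 54566/7645 (W = 5 - (-16341)/7645 = 5 - 1*(-16341/7645) = 5 + 16341/7645 = 54566/7645 ≈ 7.1375)
f + (W + 21619) = √23950305687/1122 + (54566/7645 + 21619) = √23950305687/1122 + 165331821/7645 = 165331821/7645 + √23950305687/1122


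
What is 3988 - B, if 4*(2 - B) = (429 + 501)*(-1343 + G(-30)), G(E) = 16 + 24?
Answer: -597923/2 ≈ -2.9896e+5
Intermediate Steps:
G(E) = 40
B = 605899/2 (B = 2 - (429 + 501)*(-1343 + 40)/4 = 2 - 465*(-1303)/2 = 2 - ¼*(-1211790) = 2 + 605895/2 = 605899/2 ≈ 3.0295e+5)
3988 - B = 3988 - 1*605899/2 = 3988 - 605899/2 = -597923/2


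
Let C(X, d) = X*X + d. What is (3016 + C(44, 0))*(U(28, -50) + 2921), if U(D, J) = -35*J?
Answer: 23130792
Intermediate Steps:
C(X, d) = d + X² (C(X, d) = X² + d = d + X²)
(3016 + C(44, 0))*(U(28, -50) + 2921) = (3016 + (0 + 44²))*(-35*(-50) + 2921) = (3016 + (0 + 1936))*(1750 + 2921) = (3016 + 1936)*4671 = 4952*4671 = 23130792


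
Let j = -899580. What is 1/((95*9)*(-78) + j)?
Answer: -1/966270 ≈ -1.0349e-6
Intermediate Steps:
1/((95*9)*(-78) + j) = 1/((95*9)*(-78) - 899580) = 1/(855*(-78) - 899580) = 1/(-66690 - 899580) = 1/(-966270) = -1/966270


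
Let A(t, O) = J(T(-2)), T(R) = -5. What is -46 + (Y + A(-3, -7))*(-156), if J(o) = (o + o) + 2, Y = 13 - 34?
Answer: 4478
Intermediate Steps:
Y = -21
J(o) = 2 + 2*o (J(o) = 2*o + 2 = 2 + 2*o)
A(t, O) = -8 (A(t, O) = 2 + 2*(-5) = 2 - 10 = -8)
-46 + (Y + A(-3, -7))*(-156) = -46 + (-21 - 8)*(-156) = -46 - 29*(-156) = -46 + 4524 = 4478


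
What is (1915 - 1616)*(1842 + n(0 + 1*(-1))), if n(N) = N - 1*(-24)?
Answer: 557635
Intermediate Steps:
n(N) = 24 + N (n(N) = N + 24 = 24 + N)
(1915 - 1616)*(1842 + n(0 + 1*(-1))) = (1915 - 1616)*(1842 + (24 + (0 + 1*(-1)))) = 299*(1842 + (24 + (0 - 1))) = 299*(1842 + (24 - 1)) = 299*(1842 + 23) = 299*1865 = 557635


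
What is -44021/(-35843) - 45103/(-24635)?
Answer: 2701084164/882992305 ≈ 3.0590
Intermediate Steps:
-44021/(-35843) - 45103/(-24635) = -44021*(-1/35843) - 45103*(-1/24635) = 44021/35843 + 45103/24635 = 2701084164/882992305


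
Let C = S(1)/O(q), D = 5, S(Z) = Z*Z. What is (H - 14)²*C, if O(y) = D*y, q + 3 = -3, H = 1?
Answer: -169/30 ≈ -5.6333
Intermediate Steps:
S(Z) = Z²
q = -6 (q = -3 - 3 = -6)
O(y) = 5*y
C = -1/30 (C = 1²/((5*(-6))) = 1/(-30) = 1*(-1/30) = -1/30 ≈ -0.033333)
(H - 14)²*C = (1 - 14)²*(-1/30) = (-13)²*(-1/30) = 169*(-1/30) = -169/30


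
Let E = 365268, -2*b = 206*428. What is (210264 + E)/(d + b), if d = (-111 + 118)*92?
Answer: -47961/3620 ≈ -13.249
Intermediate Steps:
b = -44084 (b = -103*428 = -½*88168 = -44084)
d = 644 (d = 7*92 = 644)
(210264 + E)/(d + b) = (210264 + 365268)/(644 - 44084) = 575532/(-43440) = 575532*(-1/43440) = -47961/3620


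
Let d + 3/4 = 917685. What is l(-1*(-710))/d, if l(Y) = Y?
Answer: 2840/3670737 ≈ 0.00077369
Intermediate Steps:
d = 3670737/4 (d = -¾ + 917685 = 3670737/4 ≈ 9.1768e+5)
l(-1*(-710))/d = (-1*(-710))/(3670737/4) = 710*(4/3670737) = 2840/3670737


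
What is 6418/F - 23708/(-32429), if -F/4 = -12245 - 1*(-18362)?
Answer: 185979011/396736386 ≈ 0.46877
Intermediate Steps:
F = -24468 (F = -4*(-12245 - 1*(-18362)) = -4*(-12245 + 18362) = -4*6117 = -24468)
6418/F - 23708/(-32429) = 6418/(-24468) - 23708/(-32429) = 6418*(-1/24468) - 23708*(-1/32429) = -3209/12234 + 23708/32429 = 185979011/396736386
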